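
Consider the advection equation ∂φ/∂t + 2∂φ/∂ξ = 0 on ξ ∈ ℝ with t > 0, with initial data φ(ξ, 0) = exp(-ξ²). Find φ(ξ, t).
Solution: By characteristics (dξ/dt = 2), φ(ξ,t) = f(ξ - 2t) with f = φ(·, 0).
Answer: φ(ξ, t) = exp(-(-2t + ξ)²)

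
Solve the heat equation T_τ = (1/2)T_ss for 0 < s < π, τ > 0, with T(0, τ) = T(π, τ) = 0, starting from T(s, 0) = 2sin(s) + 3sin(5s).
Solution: Using separation of variables T = X(s)G(τ):
Eigenfunctions: sin(ns), n = 1, 2, 3, ...
General solution: T(s, τ) = Σ c_n sin(ns) exp(-n² τ/2)
Matching T(s,0) = 2sin(s) + 3sin(5s) term by term: c_1=2, c_5=3.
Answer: T(s, τ) = 2exp(-τ/2)sin(s) + 3exp(-25τ/2)sin(5s)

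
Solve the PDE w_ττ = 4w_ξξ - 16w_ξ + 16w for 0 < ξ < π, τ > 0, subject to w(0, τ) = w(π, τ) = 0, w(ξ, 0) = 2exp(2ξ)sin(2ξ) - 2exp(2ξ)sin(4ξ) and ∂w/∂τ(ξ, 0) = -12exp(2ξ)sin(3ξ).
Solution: Substitute w = exp(2ξ)u, i.e. u = exp(-2ξ)w.
By the product rule, w_ξ = exp(2ξ)(u_ξ + 2u), w_ξξ = exp(2ξ)(u_ξξ + 4u_ξ + 4u), w_ττ = exp(2ξ)u_ττ.
Substituting into the PDE and dividing by exp(2ξ): u_ττ = 4(u_ξξ + 4u_ξ + 4u) - 16(u_ξ + 2u) + 16u.
The lower-order terms cancel, leaving the standard wave equation u_ττ = 4u_ξξ.
Initial data for u: u(ξ,0) = exp(-2ξ)w(ξ,0) = 2sin(2ξ) - 2sin(4ξ); u_τ(ξ,0) = exp(-2ξ)w_τ(ξ,0) = -12sin(3ξ). The boundary conditions carry over: u(0,τ) = u(π,τ) = 0.
Solve for u:
  Using separation of variables u = X(ξ)T(τ):
  Eigenfunctions: sin(nξ), n = 1, 2, 3, ...
  General solution: u(ξ, τ) = Σ [A_n cos(2n τ) + B_n sin(2n τ)] sin(nξ)
  From u(ξ,0) = 2sin(2ξ) - 2sin(4ξ): A_2=2, A_4=-2. From u_τ(ξ,0) = -12sin(3ξ), using u_τ(ξ,0) = Σ ω_n B_n sin(nξ) with ω_n = 2n: B_3 = (-12)/6 = -2.
Hence u(ξ,τ) = 2sin(2ξ)cos(4τ) - 2sin(3ξ)sin(6τ) - 2sin(4ξ)cos(8τ).
Transform back: w(ξ,τ) = exp(2ξ)u(ξ,τ).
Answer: w(ξ, τ) = 2exp(2ξ)sin(2ξ)cos(4τ) - 2exp(2ξ)sin(3ξ)sin(6τ) - 2exp(2ξ)sin(4ξ)cos(8τ)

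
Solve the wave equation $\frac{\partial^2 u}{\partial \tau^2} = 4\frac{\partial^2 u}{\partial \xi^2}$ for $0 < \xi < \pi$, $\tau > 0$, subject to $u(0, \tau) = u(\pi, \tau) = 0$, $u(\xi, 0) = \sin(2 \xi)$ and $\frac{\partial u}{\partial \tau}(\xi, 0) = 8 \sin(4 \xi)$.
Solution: Using separation of variables $u = X(\xi)T(\tau)$:
Eigenfunctions: $\sin(n\xi)$, $n = 1, 2, 3, \ldots$
General solution: $u(\xi, \tau) = \sum [A_n \cos(2n \tau) + B_n \sin(2n \tau)] \sin(n\xi)$
From $u(\xi,0) = \sin(2 \xi)$: $A_2=1$. From $u_{\tau}(\xi,0) = 8 \sin(4 \xi)$, using $u_{\tau}(\xi,0) = \sum \omega_n B_n \sin(n\xi)$ with $\omega_n = 2n$: $B_4 = 8/8 = 1$.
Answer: $u(\xi, \tau) = \sin(8 \tau) \sin(4 \xi) + \sin(2 \xi) \cos(4 \tau)$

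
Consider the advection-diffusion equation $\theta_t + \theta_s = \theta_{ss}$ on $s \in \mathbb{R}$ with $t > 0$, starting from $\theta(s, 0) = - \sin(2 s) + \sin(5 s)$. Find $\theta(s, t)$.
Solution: Moving frame: $\eta = s - t$, $\sigma = t$, $\theta = u(\eta,\sigma)$, so $\theta_t = u_{\sigma} - u_{\eta}$ and $\theta_{ss} = u_{\eta\eta}$.
Hence $\theta_t + \theta_s = u_{\sigma}$ and the PDE becomes the heat equation $u_{\sigma} = u_{\eta\eta}$ on $\eta \in \mathbb{R}$.
Initial data: $u(\eta,0) = \theta(\eta,0) = - \sin(2 \eta) + \sin(5 \eta)$. Each mode $\sin(n\eta)$ decays as $e^{-n^2\sigma}$ on $\mathbb{R}$, so $u(\eta,\sigma) = \sum c_n e^{-n^2\sigma} \sin(n\eta)$ with $c_2=-1, c_5=1$: $u(\eta,\sigma) = - e^{-4 \sigma} \sin(2 \eta) + e^{-25 \sigma} \sin(5 \eta)$.
Substituting back: $\theta(s,t) = u(s - t, t)$.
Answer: $\theta(s, t) = - e^{-4 t} \sin(2 s - 2 t) + e^{-25 t} \sin(5 s - 5 t)$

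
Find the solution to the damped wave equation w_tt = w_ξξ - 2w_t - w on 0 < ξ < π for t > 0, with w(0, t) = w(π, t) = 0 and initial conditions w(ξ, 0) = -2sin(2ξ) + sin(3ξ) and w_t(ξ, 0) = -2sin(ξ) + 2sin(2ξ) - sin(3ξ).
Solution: Substitute w = exp(-t)u, i.e. u = exp(t)w.
By the product rule, w_t = exp(-t)(u_t - u), w_tt = exp(-t)(u_tt - 2u_t + u), w_ξξ = exp(-t)u_ξξ.
Substituting into the PDE and dividing by exp(-t): u_tt - 2u_t + u = u_ξξ - 2(u_t - u) - u.
The lower-order terms cancel, leaving the standard wave equation u_tt = u_ξξ.
Initial data for u: u(ξ,0) = w(ξ,0) = -2sin(2ξ) + sin(3ξ); u_t(ξ,0) = w_t(ξ,0) + w(ξ,0) = -2sin(ξ). The boundary conditions carry over: u(0,t) = u(π,t) = 0.
Solve for u:
  Using separation of variables u = X(ξ)T(t):
  Eigenfunctions: sin(nξ), n = 1, 2, 3, ...
  General solution: u(ξ, t) = Σ [A_n cos(n t) + B_n sin(n t)] sin(nξ)
  From u(ξ,0) = -2sin(2ξ) + sin(3ξ): A_2=-2, A_3=1. From u_t(ξ,0) = -2sin(ξ), using u_t(ξ,0) = Σ ω_n B_n sin(nξ) with ω_n = n: B_1 = (-2)/1 = -2.
Hence u(ξ,t) = -2sin(t)sin(ξ) - 2sin(2ξ)cos(2t) + sin(3ξ)cos(3t).
Transform back: w(ξ,t) = exp(-t)u(ξ,t).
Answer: w(ξ, t) = -2exp(-t)sin(t)sin(ξ) - 2exp(-t)sin(2ξ)cos(2t) + exp(-t)sin(3ξ)cos(3t)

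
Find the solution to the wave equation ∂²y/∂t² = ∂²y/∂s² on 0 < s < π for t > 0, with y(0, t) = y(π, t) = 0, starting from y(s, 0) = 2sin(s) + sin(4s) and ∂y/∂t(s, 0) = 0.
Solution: Using separation of variables y = X(s)T(t):
Eigenfunctions: sin(ns), n = 1, 2, 3, ...
General solution: y(s, t) = Σ [A_n cos(n t) + B_n sin(n t)] sin(ns)
From y(s,0) = 2sin(s) + sin(4s): A_1=2, A_4=1. From y_t(s,0) = 0: all B_n = 0.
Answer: y(s, t) = 2sin(s)cos(t) + sin(4s)cos(4t)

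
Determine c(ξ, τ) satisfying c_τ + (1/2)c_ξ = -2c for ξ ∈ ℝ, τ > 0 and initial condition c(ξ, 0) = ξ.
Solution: Substitute c = exp(-2τ)u.
Then c_τ = exp(-2τ)(u_τ - 2u), c_ξ = exp(-2τ)u_ξ; substituting and dividing by exp(-2τ), the lower-order terms cancel: u_τ + (1/2)u_ξ = 0 (standard advection equation).
Data for u: u(ξ,0) = c(ξ,0) = ξ.
By characteristics (dξ/dτ = 1/2), u(ξ,τ) = f(ξ - (1/2)τ) with f = u(·, 0).
So u(ξ,τ) = ξ - (1/2)τ, and c(ξ,τ) = exp(-2τ)u(ξ,τ).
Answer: c(ξ, τ) = ξexp(-2τ) - (1/2)τexp(-2τ)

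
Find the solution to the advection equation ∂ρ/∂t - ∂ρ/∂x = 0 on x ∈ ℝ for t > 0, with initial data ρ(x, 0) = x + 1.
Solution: By characteristics (dx/dt = -1), ρ(x,t) = f(x + t) with f = ρ(·, 0).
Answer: ρ(x, t) = t + x + 1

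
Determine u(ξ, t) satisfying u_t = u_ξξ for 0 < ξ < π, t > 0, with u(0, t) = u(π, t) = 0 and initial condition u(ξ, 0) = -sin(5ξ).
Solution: Separating variables: u = Σ c_n exp(-n²t) sin(nξ). From u(ξ,0) = -sin(5ξ): c_5=-1.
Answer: u(ξ, t) = -exp(-25t)sin(5ξ)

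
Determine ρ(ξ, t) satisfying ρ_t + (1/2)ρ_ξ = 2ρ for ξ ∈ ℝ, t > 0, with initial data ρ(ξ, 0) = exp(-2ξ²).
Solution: Substitute ρ = exp(2t)u.
Then ρ_t = exp(2t)(u_t + 2u), ρ_ξ = exp(2t)u_ξ; substituting and dividing by exp(2t), the lower-order terms cancel: u_t + (1/2)u_ξ = 0 (standard advection equation).
Data for u: u(ξ,0) = ρ(ξ,0) = exp(-2ξ²).
By characteristics (dξ/dt = 1/2), u(ξ,t) = f(ξ - (1/2)t) with f = u(·, 0).
So u(ξ,t) = exp(-2(-t/2 + ξ)²), and ρ(ξ,t) = exp(2t)u(ξ,t).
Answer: ρ(ξ, t) = exp(2t)exp(-2(-t/2 + ξ)²)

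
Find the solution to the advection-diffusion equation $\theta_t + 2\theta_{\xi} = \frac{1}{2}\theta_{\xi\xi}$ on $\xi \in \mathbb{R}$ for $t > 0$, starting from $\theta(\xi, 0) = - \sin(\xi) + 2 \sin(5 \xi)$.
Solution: Moving frame: $\eta = \xi - 2t$, $\sigma = t$, $\theta = u(\eta,\sigma)$, so $\theta_t = u_{\sigma} - 2u_{\eta}$ and $\theta_{\xi\xi} = u_{\eta\eta}$.
Hence $\theta_t + 2\theta_{\xi} = u_{\sigma}$ and the PDE becomes the heat equation $u_{\sigma} = \frac{1}{2}u_{\eta\eta}$ on $\eta \in \mathbb{R}$.
Initial data: $u(\eta,0) = \theta(\eta,0) = - \sin(\eta) + 2 \sin(5 \eta)$. Each mode $\sin(n\eta)$ decays as $e^{-n^2\sigma/2}$ on $\mathbb{R}$, so $u(\eta,\sigma) = \sum c_n e^{-n^2\sigma/2} \sin(n\eta)$ with $c_1=-1, c_5=2$: $u(\eta,\sigma) = - e^{-\sigma/2} \sin(\eta) + 2 e^{-25 \sigma/2} \sin(5 \eta)$.
Substituting back: $\theta(\xi,t) = u(\xi - 2t, t)$.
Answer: $\theta(\xi, t) = - e^{-t/2} \sin(\xi - 2 t) + 2 e^{-25 t/2} \sin(5 \xi - 10 t)$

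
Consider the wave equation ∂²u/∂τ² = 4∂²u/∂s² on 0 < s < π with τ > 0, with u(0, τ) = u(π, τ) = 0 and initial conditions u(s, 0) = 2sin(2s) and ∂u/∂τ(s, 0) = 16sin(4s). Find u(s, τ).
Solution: Separating variables: u = Σ [A_n cos(ω_n τ) + B_n sin(ω_n τ)] sin(ns), ω_n = 2n. From ICs (B_n = velocity coefficient / ω_n): A_2=2, B_4=2.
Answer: u(s, τ) = 2sin(2s)cos(4τ) + 2sin(4s)sin(8τ)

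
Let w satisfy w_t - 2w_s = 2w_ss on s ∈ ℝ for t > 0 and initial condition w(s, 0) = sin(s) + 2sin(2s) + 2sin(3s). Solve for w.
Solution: Change to a moving frame: let η = s + 2t, σ = t and write w(s,t) = u(η,σ).
By the chain rule w_t = u_σ + 2u_η, w_s = u_η, w_ss = u_ηη.
Then w_t - 2w_s = u_σ: the advection term cancels and the PDE becomes the heat equation u_σ = 2u_ηη on η ∈ ℝ.
Initial data: u(η,0) = w(η,0) = sin(η) + 2sin(2η) + 2sin(3η).
On η ∈ ℝ each mode satisfies (sin(nη))″ = -n² sin(nη), so exp(-2n²σ) sin(nη) solves the heat equation; by superposition u(η,σ) = Σ c_n exp(-2n²σ) sin(nη).
Reading off the coefficients: c_1=1, c_2=2, c_3=2, so u(η,σ) = exp(-2σ)sin(η) + 2exp(-8σ)sin(2η) + 2exp(-18σ)sin(3η).
Substituting back η = s + 2t, σ = t: w(s,t) = u(s + 2t, t).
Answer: w(s, t) = exp(-2t)sin(s + 2t) + 2exp(-8t)sin(2s + 4t) + 2exp(-18t)sin(3s + 6t)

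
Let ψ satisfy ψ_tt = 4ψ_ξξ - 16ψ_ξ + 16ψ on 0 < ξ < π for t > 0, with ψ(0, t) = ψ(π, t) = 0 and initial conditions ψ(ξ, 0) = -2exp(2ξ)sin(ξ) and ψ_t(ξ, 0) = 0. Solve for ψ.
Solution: Substitute ψ = exp(2ξ)u.
Then ψ_ξ = exp(2ξ)(u_ξ + 2u), ψ_ξξ = exp(2ξ)(u_ξξ + 4u_ξ + 4u), ψ_tt = exp(2ξ)u_tt; substituting and dividing by exp(2ξ), the lower-order terms cancel: u_tt = 4u_ξξ (standard wave equation).
Data for u: u(ξ,0) = exp(-2ξ)ψ(ξ,0) = -2sin(ξ); u_t(ξ,0) = exp(-2ξ)ψ_t(ξ,0) = 0. The boundary conditions carry over: u(0,t) = u(π,t) = 0.
Separating variables: u = Σ [A_n cos(ω_n t) + B_n sin(ω_n t)] sin(nξ), ω_n = 2n. From ICs: A_1=-2.
So u(ξ,t) = -2sin(ξ)cos(2t), and ψ(ξ,t) = exp(2ξ)u(ξ,t).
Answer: ψ(ξ, t) = -2exp(2ξ)sin(ξ)cos(2t)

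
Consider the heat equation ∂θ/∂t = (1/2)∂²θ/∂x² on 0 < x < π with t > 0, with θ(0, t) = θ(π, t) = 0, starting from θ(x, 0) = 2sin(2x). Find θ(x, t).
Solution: Separating variables: θ = Σ c_n exp(-n²t/2) sin(nx). From θ(x,0) = 2sin(2x): c_2=2.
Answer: θ(x, t) = 2exp(-2t)sin(2x)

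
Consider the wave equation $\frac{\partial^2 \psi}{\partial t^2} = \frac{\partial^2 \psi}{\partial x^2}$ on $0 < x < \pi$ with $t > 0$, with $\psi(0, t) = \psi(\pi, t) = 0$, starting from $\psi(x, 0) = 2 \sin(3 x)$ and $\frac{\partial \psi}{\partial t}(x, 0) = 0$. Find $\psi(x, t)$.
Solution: Using separation of variables $\psi = X(x)T(t)$:
Eigenfunctions: $\sin(nx)$, $n = 1, 2, 3, \ldots$
General solution: $\psi(x, t) = \sum [A_n \cos(n t) + B_n \sin(n t)] \sin(nx)$
From $\psi(x,0) = 2 \sin(3 x)$: $A_3=2$. From $\psi_t(x,0) = 0$: all $B_n = 0$.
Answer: $\psi(x, t) = 2 \sin(3 x) \cos(3 t)$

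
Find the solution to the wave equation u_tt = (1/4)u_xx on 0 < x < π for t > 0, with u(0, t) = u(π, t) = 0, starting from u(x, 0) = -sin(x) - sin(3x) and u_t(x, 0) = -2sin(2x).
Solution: Using separation of variables u = X(x)T(t):
Eigenfunctions: sin(nx), n = 1, 2, 3, ...
General solution: u(x, t) = Σ [A_n cos(n t/2) + B_n sin(n t/2)] sin(nx)
From u(x,0) = -sin(x) - sin(3x): A_1=-1, A_3=-1. From u_t(x,0) = -2sin(2x), using u_t(x,0) = Σ ω_n B_n sin(nx) with ω_n = n/2: B_2 = (-2)/1 = -2.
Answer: u(x, t) = -2sin(t)sin(2x) - sin(x)cos(t/2) - sin(3x)cos(3t/2)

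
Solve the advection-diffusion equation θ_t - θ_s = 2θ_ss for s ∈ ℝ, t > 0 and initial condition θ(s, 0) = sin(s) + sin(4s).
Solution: Change to a moving frame: let η = s + t, σ = t and write θ(s,t) = u(η,σ).
By the chain rule θ_t = u_σ + u_η, θ_s = u_η, θ_ss = u_ηη.
Then θ_t - θ_s = u_σ: the advection term cancels and the PDE becomes the heat equation u_σ = 2u_ηη on η ∈ ℝ.
Initial data: u(η,0) = θ(η,0) = sin(η) + sin(4η).
On η ∈ ℝ each mode satisfies (sin(nη))″ = -n² sin(nη), so exp(-2n²σ) sin(nη) solves the heat equation; by superposition u(η,σ) = Σ c_n exp(-2n²σ) sin(nη).
Reading off the coefficients: c_1=1, c_4=1, so u(η,σ) = exp(-2σ)sin(η) + exp(-32σ)sin(4η).
Substituting back η = s + t, σ = t: θ(s,t) = u(s + t, t).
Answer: θ(s, t) = exp(-2t)sin(s + t) + exp(-32t)sin(4s + 4t)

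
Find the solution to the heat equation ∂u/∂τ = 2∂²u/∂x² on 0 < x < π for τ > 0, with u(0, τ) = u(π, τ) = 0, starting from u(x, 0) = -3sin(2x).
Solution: Using separation of variables u = X(x)T(τ):
Eigenfunctions: sin(nx), n = 1, 2, 3, ...
General solution: u(x, τ) = Σ c_n sin(nx) exp(-2n² τ)
Matching u(x,0) = -3sin(2x) term by term: c_2=-3.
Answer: u(x, τ) = -3exp(-8τ)sin(2x)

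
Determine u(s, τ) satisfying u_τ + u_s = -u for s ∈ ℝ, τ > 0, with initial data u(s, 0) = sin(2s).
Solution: Substitute u = exp(-τ)w, i.e. w = exp(τ)u.
By the product rule, u_τ = exp(-τ)(w_τ - w), u_s = exp(-τ)w_s.
Substituting into the PDE and dividing by exp(-τ): w_τ - w + w_s = -w.
The lower-order terms cancel, leaving the standard advection equation w_τ + w_s = 0.
Initial data for w: w(s,0) = u(s,0) = sin(2s).
Solve for w:
  By method of characteristics (waves move right with speed 1):
  Along characteristics s - τ = const, w is constant, so w(s,τ) = f(s - τ) with f = w(·, 0).
Hence w(s,τ) = sin(2s - 2τ).
Transform back: u(s,τ) = exp(-τ)w(s,τ).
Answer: u(s, τ) = exp(-τ)sin(2s - 2τ)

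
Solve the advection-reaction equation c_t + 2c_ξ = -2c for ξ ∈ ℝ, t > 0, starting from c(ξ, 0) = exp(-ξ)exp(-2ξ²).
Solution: Substitute c = exp(-ξ)u, i.e. u = exp(ξ)c.
By the product rule, c_ξ = exp(-ξ)(u_ξ - u), c_t = exp(-ξ)u_t.
Substituting into the PDE and dividing by exp(-ξ): u_t + 2(u_ξ - u) = -2u.
The lower-order terms cancel, leaving the standard advection equation u_t + 2u_ξ = 0.
Initial data for u: u(ξ,0) = exp(ξ)c(ξ,0) = exp(-2ξ²).
Solve for u:
  By method of characteristics (waves move right with speed 2):
  Along characteristics ξ - 2t = const, u is constant, so u(ξ,t) = f(ξ - 2t) with f = u(·, 0).
Hence u(ξ,t) = exp(-2(-2t + ξ)²).
Transform back: c(ξ,t) = exp(-ξ)u(ξ,t).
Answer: c(ξ, t) = exp(-ξ)exp(-2(-2t + ξ)²)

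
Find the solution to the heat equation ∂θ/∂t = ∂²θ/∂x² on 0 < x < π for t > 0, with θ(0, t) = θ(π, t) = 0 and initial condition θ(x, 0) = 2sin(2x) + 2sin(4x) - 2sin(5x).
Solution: Using separation of variables θ = X(x)G(t):
Eigenfunctions: sin(nx), n = 1, 2, 3, ...
General solution: θ(x, t) = Σ c_n sin(nx) exp(-n² t)
Matching θ(x,0) = 2sin(2x) + 2sin(4x) - 2sin(5x) term by term: c_2=2, c_4=2, c_5=-2.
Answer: θ(x, t) = 2exp(-4t)sin(2x) + 2exp(-16t)sin(4x) - 2exp(-25t)sin(5x)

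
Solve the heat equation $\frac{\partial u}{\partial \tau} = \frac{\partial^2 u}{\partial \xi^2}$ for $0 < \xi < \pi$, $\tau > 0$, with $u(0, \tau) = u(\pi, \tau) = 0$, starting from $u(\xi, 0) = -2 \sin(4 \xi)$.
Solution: Separating variables: $u = \sum c_n e^{-n^2\tau} \sin(n\xi)$. From $u(\xi,0) = -2 \sin(4 \xi)$: $c_4=-2$.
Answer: $u(\xi, \tau) = -2 e^{-16 \tau} \sin(4 \xi)$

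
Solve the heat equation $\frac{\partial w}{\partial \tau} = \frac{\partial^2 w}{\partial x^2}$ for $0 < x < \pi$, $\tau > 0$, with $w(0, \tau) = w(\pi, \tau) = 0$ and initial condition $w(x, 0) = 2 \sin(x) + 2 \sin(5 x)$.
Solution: Separating variables: $w = \sum c_n e^{-n^2\tau} \sin(nx)$. From $w(x,0) = 2 \sin(x) + 2 \sin(5 x)$: $c_1=2, c_5=2$.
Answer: $w(x, \tau) = 2 e^{-\tau} \sin(x) + 2 e^{-25 \tau} \sin(5 x)$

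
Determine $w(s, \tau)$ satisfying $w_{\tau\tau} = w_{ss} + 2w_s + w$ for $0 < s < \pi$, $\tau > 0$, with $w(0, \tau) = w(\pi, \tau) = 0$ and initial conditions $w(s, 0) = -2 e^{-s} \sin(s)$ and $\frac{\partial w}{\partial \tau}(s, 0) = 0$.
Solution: Substitute $w = e^{-s}u$, i.e. $u = e^{s}w$.
By the product rule, $w_s = e^{-s}(u_s - u)$, $w_{ss} = e^{-s}(u_{ss} - 2u_s + u)$, $w_{\tau\tau} = e^{-s}u_{\tau\tau}$.
Substituting into the PDE and dividing by $e^{-s}$: $u_{\tau\tau} = (u_{ss} - 2u_s + u) + 2(u_s - u) + u$.
The lower-order terms cancel, leaving the standard wave equation $u_{\tau\tau} = u_{ss}$.
Initial data for $u$: $u(s,0) = e^{s}w(s,0) = -2 \sin(s)$; $u_{\tau}(s,0) = e^{s}w_{\tau}(s,0) = 0$. The boundary conditions carry over: $u(0,\tau) = u(\pi,\tau) = 0$.
Solve for $u$:
  Using separation of variables $u = X(s)T(\tau)$:
  Eigenfunctions: $\sin(ns)$, $n = 1, 2, 3, \ldots$
  General solution: $u(s, \tau) = \sum [A_n \cos(n \tau) + B_n \sin(n \tau)] \sin(ns)$
  From $u(s,0) = -2 \sin(s)$: $A_1=-2$. From $u_{\tau}(s,0) = 0$: all $B_n = 0$.
Hence $u(s,\tau) = -2 \sin(s) \cos(\tau)$.
Transform back: $w(s,\tau) = e^{-s}u(s,\tau)$.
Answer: $w(s, \tau) = -2 e^{-s} \sin(s) \cos(\tau)$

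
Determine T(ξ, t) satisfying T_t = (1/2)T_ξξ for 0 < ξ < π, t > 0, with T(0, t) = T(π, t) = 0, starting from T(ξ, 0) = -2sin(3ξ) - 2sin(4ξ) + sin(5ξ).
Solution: Separating variables: T = Σ c_n exp(-n²t/2) sin(nξ). From T(ξ,0) = -2sin(3ξ) - 2sin(4ξ) + sin(5ξ): c_3=-2, c_4=-2, c_5=1.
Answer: T(ξ, t) = -2exp(-8t)sin(4ξ) - 2exp(-9t/2)sin(3ξ) + exp(-25t/2)sin(5ξ)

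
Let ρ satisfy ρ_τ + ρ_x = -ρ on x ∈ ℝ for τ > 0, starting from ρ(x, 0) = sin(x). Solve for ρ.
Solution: Substitute ρ = exp(-τ)u, i.e. u = exp(τ)ρ.
By the product rule, ρ_τ = exp(-τ)(u_τ - u), ρ_x = exp(-τ)u_x.
Substituting into the PDE and dividing by exp(-τ): u_τ - u + u_x = -u.
The lower-order terms cancel, leaving the standard advection equation u_τ + u_x = 0.
Initial data for u: u(x,0) = ρ(x,0) = sin(x).
Solve for u:
  By method of characteristics (waves move right with speed 1):
  Along characteristics x - τ = const, u is constant, so u(x,τ) = f(x - τ) with f = u(·, 0).
Hence u(x,τ) = sin(x - τ).
Transform back: ρ(x,τ) = exp(-τ)u(x,τ).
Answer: ρ(x, τ) = exp(-τ)sin(x - τ)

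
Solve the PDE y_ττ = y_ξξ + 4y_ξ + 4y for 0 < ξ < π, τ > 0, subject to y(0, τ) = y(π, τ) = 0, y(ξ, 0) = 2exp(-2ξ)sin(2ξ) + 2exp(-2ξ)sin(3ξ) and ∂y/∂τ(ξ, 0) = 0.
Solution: Substitute y = exp(-2ξ)u, i.e. u = exp(2ξ)y.
By the product rule, y_ξ = exp(-2ξ)(u_ξ - 2u), y_ξξ = exp(-2ξ)(u_ξξ - 4u_ξ + 4u), y_ττ = exp(-2ξ)u_ττ.
Substituting into the PDE and dividing by exp(-2ξ): u_ττ = (u_ξξ - 4u_ξ + 4u) + 4(u_ξ - 2u) + 4u.
The lower-order terms cancel, leaving the standard wave equation u_ττ = u_ξξ.
Initial data for u: u(ξ,0) = exp(2ξ)y(ξ,0) = 2sin(2ξ) + 2sin(3ξ); u_τ(ξ,0) = exp(2ξ)y_τ(ξ,0) = 0. The boundary conditions carry over: u(0,τ) = u(π,τ) = 0.
Solve for u:
  Using separation of variables u = X(ξ)T(τ):
  Eigenfunctions: sin(nξ), n = 1, 2, 3, ...
  General solution: u(ξ, τ) = Σ [A_n cos(n τ) + B_n sin(n τ)] sin(nξ)
  From u(ξ,0) = 2sin(2ξ) + 2sin(3ξ): A_2=2, A_3=2. From u_τ(ξ,0) = 0: all B_n = 0.
Hence u(ξ,τ) = 2sin(2ξ)cos(2τ) + 2sin(3ξ)cos(3τ).
Transform back: y(ξ,τ) = exp(-2ξ)u(ξ,τ).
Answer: y(ξ, τ) = 2exp(-2ξ)sin(2ξ)cos(2τ) + 2exp(-2ξ)sin(3ξ)cos(3τ)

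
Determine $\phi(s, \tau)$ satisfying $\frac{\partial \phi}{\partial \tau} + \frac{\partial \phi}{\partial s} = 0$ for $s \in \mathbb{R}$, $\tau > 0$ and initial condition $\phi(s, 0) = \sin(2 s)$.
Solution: By characteristics ($ds/d\tau = 1$), $\phi(s,\tau) = f(s - \tau)$ with $f = \phi( \cdot , 0)$.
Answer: $\phi(s, \tau) = - \sin(2 \tau - 2 s)$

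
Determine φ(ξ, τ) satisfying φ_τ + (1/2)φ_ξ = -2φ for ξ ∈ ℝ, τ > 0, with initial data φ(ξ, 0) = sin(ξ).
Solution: Substitute φ = exp(-2τ)u.
Then φ_τ = exp(-2τ)(u_τ - 2u), φ_ξ = exp(-2τ)u_ξ; substituting and dividing by exp(-2τ), the lower-order terms cancel: u_τ + (1/2)u_ξ = 0 (standard advection equation).
Data for u: u(ξ,0) = φ(ξ,0) = sin(ξ).
By characteristics (dξ/dτ = 1/2), u(ξ,τ) = f(ξ - (1/2)τ) with f = u(·, 0).
So u(ξ,τ) = sin(ξ - τ/2), and φ(ξ,τ) = exp(-2τ)u(ξ,τ).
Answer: φ(ξ, τ) = exp(-2τ)sin(ξ - τ/2)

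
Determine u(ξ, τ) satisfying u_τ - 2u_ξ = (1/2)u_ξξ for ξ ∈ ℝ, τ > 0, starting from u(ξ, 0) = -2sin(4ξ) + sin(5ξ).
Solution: Moving frame: η = ξ + 2τ, σ = τ, u = w(η,σ), so u_τ = w_σ + 2w_η and u_ξξ = w_ηη.
Hence u_τ - 2u_ξ = w_σ and the PDE becomes the heat equation w_σ = (1/2)w_ηη on η ∈ ℝ.
Initial data: w(η,0) = u(η,0) = -2sin(4η) + sin(5η). Each mode sin(nη) decays as exp(-n²σ/2) on ℝ, so w(η,σ) = Σ c_n exp(-n²σ/2) sin(nη) with c_4=-2, c_5=1: w(η,σ) = -2exp(-8σ)sin(4η) + exp(-25σ/2)sin(5η).
Substituting back: u(ξ,τ) = w(ξ + 2τ, τ).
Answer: u(ξ, τ) = -2exp(-8τ)sin(4ξ + 8τ) + exp(-25τ/2)sin(5ξ + 10τ)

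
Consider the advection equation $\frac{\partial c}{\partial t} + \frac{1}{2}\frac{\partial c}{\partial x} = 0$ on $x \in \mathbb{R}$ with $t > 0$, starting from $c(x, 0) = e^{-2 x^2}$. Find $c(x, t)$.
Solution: By method of characteristics (waves move right with speed 1/2):
Along characteristics $x - \frac{1}{2}t =$ const, $c$ is constant, so $c(x,t) = f(x - \frac{1}{2}t)$ with $f = c( \cdot , 0)$.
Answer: $c(x, t) = e^{-2 (-t/2 + x)^2}$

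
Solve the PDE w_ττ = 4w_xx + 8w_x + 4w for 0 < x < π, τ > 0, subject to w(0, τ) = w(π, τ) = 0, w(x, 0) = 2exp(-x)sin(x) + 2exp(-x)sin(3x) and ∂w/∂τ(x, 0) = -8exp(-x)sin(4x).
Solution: Substitute w = exp(-x)u.
Then w_x = exp(-x)(u_x - u), w_xx = exp(-x)(u_xx - 2u_x + u), w_ττ = exp(-x)u_ττ; substituting and dividing by exp(-x), the lower-order terms cancel: u_ττ = 4u_xx (standard wave equation).
Data for u: u(x,0) = exp(x)w(x,0) = 2sin(x) + 2sin(3x); u_τ(x,0) = exp(x)w_τ(x,0) = -8sin(4x). The boundary conditions carry over: u(0,τ) = u(π,τ) = 0.
Separating variables: u = Σ [A_n cos(ω_n τ) + B_n sin(ω_n τ)] sin(nx), ω_n = 2n. From ICs (B_n = velocity coefficient / ω_n): A_1=2, A_3=2, B_4=-1.
So u(x,τ) = 2sin(x)cos(2τ) + 2sin(3x)cos(6τ) - sin(4x)sin(8τ), and w(x,τ) = exp(-x)u(x,τ).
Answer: w(x, τ) = 2exp(-x)sin(x)cos(2τ) + 2exp(-x)sin(3x)cos(6τ) - exp(-x)sin(4x)sin(8τ)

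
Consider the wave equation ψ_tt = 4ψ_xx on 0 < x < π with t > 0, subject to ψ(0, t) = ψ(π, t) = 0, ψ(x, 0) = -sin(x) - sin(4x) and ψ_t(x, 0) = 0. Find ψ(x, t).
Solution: Separating variables: ψ = Σ [A_n cos(ω_n t) + B_n sin(ω_n t)] sin(nx), ω_n = 2n. From ICs: A_1=-1, A_4=-1.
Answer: ψ(x, t) = -sin(x)cos(2t) - sin(4x)cos(8t)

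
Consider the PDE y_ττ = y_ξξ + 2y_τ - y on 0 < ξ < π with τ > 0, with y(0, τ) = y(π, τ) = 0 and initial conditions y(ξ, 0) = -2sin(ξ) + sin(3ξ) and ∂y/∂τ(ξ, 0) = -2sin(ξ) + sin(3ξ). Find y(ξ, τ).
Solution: Substitute y = exp(τ)u.
Then y_τ = exp(τ)(u_τ + u), y_ττ = exp(τ)(u_ττ + 2u_τ + u), y_ξξ = exp(τ)u_ξξ; substituting and dividing by exp(τ), the lower-order terms cancel: u_ττ = u_ξξ (standard wave equation).
Data for u: u(ξ,0) = y(ξ,0) = -2sin(ξ) + sin(3ξ); u_τ(ξ,0) = y_τ(ξ,0) - y(ξ,0) = 0. The boundary conditions carry over: u(0,τ) = u(π,τ) = 0.
Separating variables: u = Σ [A_n cos(ω_n τ) + B_n sin(ω_n τ)] sin(nξ), ω_n = n. From ICs: A_1=-2, A_3=1.
So u(ξ,τ) = -2sin(ξ)cos(τ) + sin(3ξ)cos(3τ), and y(ξ,τ) = exp(τ)u(ξ,τ).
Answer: y(ξ, τ) = -2exp(τ)sin(ξ)cos(τ) + exp(τ)sin(3ξ)cos(3τ)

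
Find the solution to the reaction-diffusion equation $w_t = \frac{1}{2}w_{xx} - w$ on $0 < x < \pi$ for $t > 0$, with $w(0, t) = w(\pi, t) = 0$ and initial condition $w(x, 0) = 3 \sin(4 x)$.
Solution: Substitute $w = e^{-t}u$.
Then $w_t = e^{-t}(u_t - u)$, $w_{xx} = e^{-t}u_{xx}$; substituting and dividing by $e^{-t}$, the lower-order terms cancel: $u_t = \frac{1}{2}u_{xx}$ (standard heat equation).
Data for $u$: $u(x,0) = w(x,0) = 3 \sin(4 x)$. The boundary conditions carry over: $u(0,t) = u(\pi,t) = 0$.
Separating variables: $u = \sum c_n e^{-n^2t/2} \sin(nx)$. From $u(x,0) = 3 \sin(4 x)$: $c_4=3$.
So $u(x,t) = 3 e^{-8 t} \sin(4 x)$, and $w(x,t) = e^{-t}u(x,t)$.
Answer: $w(x, t) = 3 e^{-9 t} \sin(4 x)$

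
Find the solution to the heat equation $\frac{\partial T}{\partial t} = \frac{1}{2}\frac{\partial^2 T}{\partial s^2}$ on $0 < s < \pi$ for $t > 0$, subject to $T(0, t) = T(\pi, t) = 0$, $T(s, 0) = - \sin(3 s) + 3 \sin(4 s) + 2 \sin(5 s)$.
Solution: Using separation of variables $T = X(s)G(t)$:
Eigenfunctions: $\sin(ns)$, $n = 1, 2, 3, \ldots$
General solution: $T(s, t) = \sum c_n \sin(ns) e^{-n^2 t/2}$
Matching $T(s,0) = - \sin(3 s) + 3 \sin(4 s) + 2 \sin(5 s)$ term by term: $c_3=-1, c_4=3, c_5=2$.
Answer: $T(s, t) = 3 e^{-8 t} \sin(4 s) -  e^{-9 t/2} \sin(3 s) + 2 e^{-25 t/2} \sin(5 s)$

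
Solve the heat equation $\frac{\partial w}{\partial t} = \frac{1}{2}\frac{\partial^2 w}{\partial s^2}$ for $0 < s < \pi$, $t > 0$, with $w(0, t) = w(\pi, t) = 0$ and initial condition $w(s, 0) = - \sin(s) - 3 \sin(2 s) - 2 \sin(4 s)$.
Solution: Separating variables: $w = \sum c_n e^{-n^2t/2} \sin(ns)$. From $w(s,0) = - \sin(s) - 3 \sin(2 s) - 2 \sin(4 s)$: $c_1=-1, c_2=-3, c_4=-2$.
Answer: $w(s, t) = -3 e^{-2 t} \sin(2 s) - 2 e^{-8 t} \sin(4 s) -  e^{-t/2} \sin(s)$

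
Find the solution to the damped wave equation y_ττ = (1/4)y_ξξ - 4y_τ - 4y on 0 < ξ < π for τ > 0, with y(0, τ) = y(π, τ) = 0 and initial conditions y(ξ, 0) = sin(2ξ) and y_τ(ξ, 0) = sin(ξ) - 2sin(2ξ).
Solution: Substitute y = exp(-2τ)u, i.e. u = exp(2τ)y.
By the product rule, y_τ = exp(-2τ)(u_τ - 2u), y_ττ = exp(-2τ)(u_ττ - 4u_τ + 4u), y_ξξ = exp(-2τ)u_ξξ.
Substituting into the PDE and dividing by exp(-2τ): u_ττ - 4u_τ + 4u = (1/4)u_ξξ - 4(u_τ - 2u) - 4u.
The lower-order terms cancel, leaving the standard wave equation u_ττ = (1/4)u_ξξ.
Initial data for u: u(ξ,0) = y(ξ,0) = sin(2ξ); u_τ(ξ,0) = y_τ(ξ,0) + 2y(ξ,0) = sin(ξ). The boundary conditions carry over: u(0,τ) = u(π,τ) = 0.
Solve for u:
  Using separation of variables u = X(ξ)T(τ):
  Eigenfunctions: sin(nξ), n = 1, 2, 3, ...
  General solution: u(ξ, τ) = Σ [A_n cos(n τ/2) + B_n sin(n τ/2)] sin(nξ)
  From u(ξ,0) = sin(2ξ): A_2=1. From u_τ(ξ,0) = sin(ξ), using u_τ(ξ,0) = Σ ω_n B_n sin(nξ) with ω_n = n/2: B_1 = 1/(1/2) = 2.
Hence u(ξ,τ) = 2sin(ξ)sin(τ/2) + sin(2ξ)cos(τ).
Transform back: y(ξ,τ) = exp(-2τ)u(ξ,τ).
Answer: y(ξ, τ) = 2exp(-2τ)sin(ξ)sin(τ/2) + exp(-2τ)sin(2ξ)cos(τ)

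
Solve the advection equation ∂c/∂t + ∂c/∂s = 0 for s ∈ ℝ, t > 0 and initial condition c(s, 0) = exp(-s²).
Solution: By method of characteristics (waves move right with speed 1):
Along characteristics s - t = const, c is constant, so c(s,t) = f(s - t) with f = c(·, 0).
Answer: c(s, t) = exp(-(s - t)²)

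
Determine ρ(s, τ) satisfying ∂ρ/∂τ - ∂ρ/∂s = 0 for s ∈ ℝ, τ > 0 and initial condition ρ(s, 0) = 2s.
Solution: By characteristics (ds/dτ = -1), ρ(s,τ) = f(s + τ) with f = ρ(·, 0).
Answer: ρ(s, τ) = 2s + 2τ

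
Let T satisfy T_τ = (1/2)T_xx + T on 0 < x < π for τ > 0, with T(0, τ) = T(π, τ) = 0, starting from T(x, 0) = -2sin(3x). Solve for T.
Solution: Substitute T = exp(τ)u.
Then T_τ = exp(τ)(u_τ + u), T_xx = exp(τ)u_xx; substituting and dividing by exp(τ), the lower-order terms cancel: u_τ = (1/2)u_xx (standard heat equation).
Data for u: u(x,0) = T(x,0) = -2sin(3x). The boundary conditions carry over: u(0,τ) = u(π,τ) = 0.
Separating variables: u = Σ c_n exp(-n²τ/2) sin(nx). From u(x,0) = -2sin(3x): c_3=-2.
So u(x,τ) = -2exp(-9τ/2)sin(3x), and T(x,τ) = exp(τ)u(x,τ).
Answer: T(x, τ) = -2exp(-7τ/2)sin(3x)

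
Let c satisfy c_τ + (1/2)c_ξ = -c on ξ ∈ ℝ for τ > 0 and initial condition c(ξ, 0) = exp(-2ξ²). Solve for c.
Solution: Substitute c = exp(-τ)u, i.e. u = exp(τ)c.
By the product rule, c_τ = exp(-τ)(u_τ - u), c_ξ = exp(-τ)u_ξ.
Substituting into the PDE and dividing by exp(-τ): u_τ - u + (1/2)u_ξ = -u.
The lower-order terms cancel, leaving the standard advection equation u_τ + (1/2)u_ξ = 0.
Initial data for u: u(ξ,0) = c(ξ,0) = exp(-2ξ²).
Solve for u:
  By method of characteristics (waves move right with speed 1/2):
  Along characteristics ξ - (1/2)τ = const, u is constant, so u(ξ,τ) = f(ξ - (1/2)τ) with f = u(·, 0).
Hence u(ξ,τ) = exp(-2(ξ - τ/2)²).
Transform back: c(ξ,τ) = exp(-τ)u(ξ,τ).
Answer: c(ξ, τ) = exp(-τ)exp(-2(ξ - τ/2)²)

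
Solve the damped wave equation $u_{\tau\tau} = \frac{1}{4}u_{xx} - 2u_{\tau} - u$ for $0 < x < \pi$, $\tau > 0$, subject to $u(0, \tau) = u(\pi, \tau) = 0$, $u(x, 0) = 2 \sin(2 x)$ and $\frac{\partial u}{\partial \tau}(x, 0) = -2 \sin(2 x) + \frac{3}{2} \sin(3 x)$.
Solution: Substitute $u = e^{-\tau}w$, i.e. $w = e^{\tau}u$.
By the product rule, $u_{\tau} = e^{-\tau}(w_{\tau} - w)$, $u_{\tau\tau} = e^{-\tau}(w_{\tau\tau} - 2w_{\tau} + w)$, $u_{xx} = e^{-\tau}w_{xx}$.
Substituting into the PDE and dividing by $e^{-\tau}$: $w_{\tau\tau} - 2w_{\tau} + w = \frac{1}{4}w_{xx} - 2(w_{\tau} - w) - w$.
The lower-order terms cancel, leaving the standard wave equation $w_{\tau\tau} = \frac{1}{4}w_{xx}$.
Initial data for $w$: $w(x,0) = u(x,0) = 2 \sin(2 x)$; $w_{\tau}(x,0) = u_{\tau}(x,0) + u(x,0) = \frac{3}{2} \sin(3 x)$. The boundary conditions carry over: $w(0,\tau) = w(\pi,\tau) = 0$.
Solve for $w$:
  Using separation of variables $w = X(x)T(\tau)$:
  Eigenfunctions: $\sin(nx)$, $n = 1, 2, 3, \ldots$
  General solution: $w(x, \tau) = \sum [A_n \cos(n \tau/2) + B_n \sin(n \tau/2)] \sin(nx)$
  From $w(x,0) = 2 \sin(2 x)$: $A_2=2$. From $w_{\tau}(x,0) = \frac{3}{2} \sin(3 x)$, using $w_{\tau}(x,0) = \sum \omega_n B_n \sin(nx)$ with $\omega_n = n/2$: $B_3 = (3/2)/(3/2) = 1$.
Hence $w(x,\tau) = 2 \sin(2 x) \cos(\tau) + \sin(3 x) \sin(3 \tau/2)$.
Transform back: $u(x,\tau) = e^{-\tau}w(x,\tau)$.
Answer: $u(x, \tau) = e^{-\tau} \sin(3 \tau/2) \sin(3 x) + 2 e^{-\tau} \sin(2 x) \cos(\tau)$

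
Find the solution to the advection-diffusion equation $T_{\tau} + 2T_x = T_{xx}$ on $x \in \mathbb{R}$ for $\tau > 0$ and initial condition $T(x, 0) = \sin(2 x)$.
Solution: Change to a moving frame: let $\eta = x - 2\tau$, $\sigma = \tau$ and write $T(x,\tau) = u(\eta,\sigma)$.
By the chain rule $T_{\tau} = u_{\sigma} - 2u_{\eta}$, $T_x = u_{\eta}$, $T_{xx} = u_{\eta\eta}$.
Then $T_{\tau} + 2T_x = u_{\sigma}$: the advection term cancels and the PDE becomes the heat equation $u_{\sigma} = u_{\eta\eta}$ on $\eta \in \mathbb{R}$.
Initial data: $u(\eta,0) = T(\eta,0) = \sin(2 \eta)$.
On $\eta \in \mathbb{R}$ each mode satisfies $(\sin(n\eta))'' = -n^2 \sin(n\eta)$, so $e^{-n^2\sigma} \sin(n\eta)$ solves the heat equation; by superposition $u(\eta,\sigma) = \sum c_n e^{-n^2\sigma} \sin(n\eta)$.
Reading off the coefficients: $c_2=1$, so $u(\eta,\sigma) = e^{-4 \sigma} \sin(2 \eta)$.
Substituting back $\eta = x - 2\tau$, $\sigma = \tau$: $T(x,\tau) = u(x - 2\tau, \tau)$.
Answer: $T(x, \tau) = - e^{-4 \tau} \sin(4 \tau - 2 x)$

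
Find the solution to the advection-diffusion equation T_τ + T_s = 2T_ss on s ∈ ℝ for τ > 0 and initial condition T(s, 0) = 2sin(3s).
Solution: Change to a moving frame: let η = s - τ, σ = τ and write T(s,τ) = u(η,σ).
By the chain rule T_τ = u_σ - u_η, T_s = u_η, T_ss = u_ηη.
Then T_τ + T_s = u_σ: the advection term cancels and the PDE becomes the heat equation u_σ = 2u_ηη on η ∈ ℝ.
Initial data: u(η,0) = T(η,0) = 2sin(3η).
On η ∈ ℝ each mode satisfies (sin(nη))″ = -n² sin(nη), so exp(-2n²σ) sin(nη) solves the heat equation; by superposition u(η,σ) = Σ c_n exp(-2n²σ) sin(nη).
Reading off the coefficients: c_3=2, so u(η,σ) = 2exp(-18σ)sin(3η).
Substituting back η = s - τ, σ = τ: T(s,τ) = u(s - τ, τ).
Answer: T(s, τ) = 2exp(-18τ)sin(3s - 3τ)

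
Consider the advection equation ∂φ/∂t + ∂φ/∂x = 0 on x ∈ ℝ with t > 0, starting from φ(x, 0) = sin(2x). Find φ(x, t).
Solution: By method of characteristics (waves move right with speed 1):
Along characteristics x - t = const, φ is constant, so φ(x,t) = f(x - t) with f = φ(·, 0).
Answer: φ(x, t) = -sin(2t - 2x)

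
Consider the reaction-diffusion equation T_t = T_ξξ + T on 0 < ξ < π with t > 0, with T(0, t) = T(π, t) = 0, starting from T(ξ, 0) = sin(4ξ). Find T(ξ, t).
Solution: Substitute T = exp(t)u, i.e. u = exp(-t)T.
By the product rule, T_t = exp(t)(u_t + u), T_ξξ = exp(t)u_ξξ.
Substituting into the PDE and dividing by exp(t): u_t + u = u_ξξ + u.
The lower-order terms cancel, leaving the standard heat equation u_t = u_ξξ.
Initial data for u: u(ξ,0) = T(ξ,0) = sin(4ξ). The boundary conditions carry over: u(0,t) = u(π,t) = 0.
Solve for u:
  Using separation of variables u = X(ξ)G(t):
  Eigenfunctions: sin(nξ), n = 1, 2, 3, ...
  General solution: u(ξ, t) = Σ c_n sin(nξ) exp(-n² t)
  Matching u(ξ,0) = sin(4ξ) term by term: c_4=1.
Hence u(ξ,t) = exp(-16t)sin(4ξ).
Transform back: T(ξ,t) = exp(t)u(ξ,t).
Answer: T(ξ, t) = exp(-15t)sin(4ξ)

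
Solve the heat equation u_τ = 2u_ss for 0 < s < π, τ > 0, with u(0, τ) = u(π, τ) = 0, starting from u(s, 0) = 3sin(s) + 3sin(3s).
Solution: Using separation of variables u = X(s)T(τ):
Eigenfunctions: sin(ns), n = 1, 2, 3, ...
General solution: u(s, τ) = Σ c_n sin(ns) exp(-2n² τ)
Matching u(s,0) = 3sin(s) + 3sin(3s) term by term: c_1=3, c_3=3.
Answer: u(s, τ) = 3exp(-2τ)sin(s) + 3exp(-18τ)sin(3s)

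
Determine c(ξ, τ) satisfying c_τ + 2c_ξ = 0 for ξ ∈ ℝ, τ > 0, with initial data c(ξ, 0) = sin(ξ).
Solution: By characteristics (dξ/dτ = 2), c(ξ,τ) = f(ξ - 2τ) with f = c(·, 0).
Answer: c(ξ, τ) = sin(ξ - 2τ)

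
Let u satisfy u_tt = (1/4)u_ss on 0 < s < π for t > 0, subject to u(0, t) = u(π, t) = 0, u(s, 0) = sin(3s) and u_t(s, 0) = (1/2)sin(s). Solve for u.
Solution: Separating variables: u = Σ [A_n cos(ω_n t) + B_n sin(ω_n t)] sin(ns), ω_n = n/2. From ICs (B_n = velocity coefficient / ω_n): A_3=1, B_1=1.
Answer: u(s, t) = sin(s)sin(t/2) + sin(3s)cos(3t/2)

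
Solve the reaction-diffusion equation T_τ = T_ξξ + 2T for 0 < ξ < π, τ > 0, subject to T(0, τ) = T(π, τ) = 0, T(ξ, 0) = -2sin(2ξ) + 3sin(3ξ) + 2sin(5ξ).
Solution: Substitute T = exp(2τ)u.
Then T_τ = exp(2τ)(u_τ + 2u), T_ξξ = exp(2τ)u_ξξ; substituting and dividing by exp(2τ), the lower-order terms cancel: u_τ = u_ξξ (standard heat equation).
Data for u: u(ξ,0) = T(ξ,0) = -2sin(2ξ) + 3sin(3ξ) + 2sin(5ξ). The boundary conditions carry over: u(0,τ) = u(π,τ) = 0.
Separating variables: u = Σ c_n exp(-n²τ) sin(nξ). From u(ξ,0) = -2sin(2ξ) + 3sin(3ξ) + 2sin(5ξ): c_2=-2, c_3=3, c_5=2.
So u(ξ,τ) = -2exp(-4τ)sin(2ξ) + 3exp(-9τ)sin(3ξ) + 2exp(-25τ)sin(5ξ), and T(ξ,τ) = exp(2τ)u(ξ,τ).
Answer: T(ξ, τ) = -2exp(-2τ)sin(2ξ) + 3exp(-7τ)sin(3ξ) + 2exp(-23τ)sin(5ξ)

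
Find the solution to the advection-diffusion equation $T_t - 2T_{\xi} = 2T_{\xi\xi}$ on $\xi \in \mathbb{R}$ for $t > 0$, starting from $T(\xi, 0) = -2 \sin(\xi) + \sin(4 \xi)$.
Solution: Change to a moving frame: let $\eta = \xi + 2t$, $\sigma = t$ and write $T(\xi,t) = u(\eta,\sigma)$.
By the chain rule $T_t = u_{\sigma} + 2u_{\eta}$, $T_{\xi} = u_{\eta}$, $T_{\xi\xi} = u_{\eta\eta}$.
Then $T_t - 2T_{\xi} = u_{\sigma}$: the advection term cancels and the PDE becomes the heat equation $u_{\sigma} = 2u_{\eta\eta}$ on $\eta \in \mathbb{R}$.
Initial data: $u(\eta,0) = T(\eta,0) = -2 \sin(\eta) + \sin(4 \eta)$.
On $\eta \in \mathbb{R}$ each mode satisfies $(\sin(n\eta))'' = -n^2 \sin(n\eta)$, so $e^{-2n^2\sigma} \sin(n\eta)$ solves the heat equation; by superposition $u(\eta,\sigma) = \sum c_n e^{-2n^2\sigma} \sin(n\eta)$.
Reading off the coefficients: $c_1=-2, c_4=1$, so $u(\eta,\sigma) = -2 e^{-2 \sigma} \sin(\eta) + e^{-32 \sigma} \sin(4 \eta)$.
Substituting back $\eta = \xi + 2t$, $\sigma = t$: $T(\xi,t) = u(\xi + 2t, t)$.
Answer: $T(\xi, t) = -2 e^{-2 t} \sin(\xi + 2 t) + e^{-32 t} \sin(4 \xi + 8 t)$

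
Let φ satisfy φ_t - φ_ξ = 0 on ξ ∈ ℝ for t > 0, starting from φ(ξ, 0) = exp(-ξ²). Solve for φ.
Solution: By method of characteristics (waves move left with speed 1):
Along characteristics ξ + t = const, φ is constant, so φ(ξ,t) = f(ξ + t) with f = φ(·, 0).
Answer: φ(ξ, t) = exp(-(t + ξ)²)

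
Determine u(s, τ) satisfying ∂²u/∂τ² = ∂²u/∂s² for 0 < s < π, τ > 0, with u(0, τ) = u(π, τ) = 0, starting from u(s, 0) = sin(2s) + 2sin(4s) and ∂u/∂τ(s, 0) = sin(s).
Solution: Using separation of variables u = X(s)T(τ):
Eigenfunctions: sin(ns), n = 1, 2, 3, ...
General solution: u(s, τ) = Σ [A_n cos(n τ) + B_n sin(n τ)] sin(ns)
From u(s,0) = sin(2s) + 2sin(4s): A_2=1, A_4=2. From u_τ(s,0) = sin(s), using u_τ(s,0) = Σ ω_n B_n sin(ns) with ω_n = n: B_1 = 1/1 = 1.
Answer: u(s, τ) = sin(s)sin(τ) + sin(2s)cos(2τ) + 2sin(4s)cos(4τ)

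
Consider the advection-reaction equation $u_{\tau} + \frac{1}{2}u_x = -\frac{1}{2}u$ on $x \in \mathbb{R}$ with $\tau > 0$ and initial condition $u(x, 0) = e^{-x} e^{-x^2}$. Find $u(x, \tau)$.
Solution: Substitute $u = e^{-x}w$, i.e. $w = e^{x}u$.
By the product rule, $u_x = e^{-x}(w_x - w)$, $u_{\tau} = e^{-x}w_{\tau}$.
Substituting into the PDE and dividing by $e^{-x}$: $w_{\tau} + \frac{1}{2}(w_x - w) = -\frac{1}{2}w$.
The lower-order terms cancel, leaving the standard advection equation $w_{\tau} + \frac{1}{2}w_x = 0$.
Initial data for $w$: $w(x,0) = e^{x}u(x,0) = e^{-x^2}$.
Solve for $w$:
  By method of characteristics (waves move right with speed 1/2):
  Along characteristics $x - \frac{1}{2}\tau =$ const, $w$ is constant, so $w(x,\tau) = f(x - \frac{1}{2}\tau)$ with $f = w( \cdot , 0)$.
Hence $w(x,\tau) = e^{-(x - \tau/2)^2}$.
Transform back: $u(x,\tau) = e^{-x}w(x,\tau)$.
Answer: $u(x, \tau) = e^{-x} e^{-(-\tau/2 + x)^2}$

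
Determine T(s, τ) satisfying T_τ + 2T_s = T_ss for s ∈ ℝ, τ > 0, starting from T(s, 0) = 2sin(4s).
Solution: Moving frame: η = s - 2τ, σ = τ, T = u(η,σ), so T_τ = u_σ - 2u_η and T_ss = u_ηη.
Hence T_τ + 2T_s = u_σ and the PDE becomes the heat equation u_σ = u_ηη on η ∈ ℝ.
Initial data: u(η,0) = T(η,0) = 2sin(4η). Each mode sin(nη) decays as exp(-n²σ) on ℝ, so u(η,σ) = Σ c_n exp(-n²σ) sin(nη) with c_4=2: u(η,σ) = 2exp(-16σ)sin(4η).
Substituting back: T(s,τ) = u(s - 2τ, τ).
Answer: T(s, τ) = 2exp(-16τ)sin(4s - 8τ)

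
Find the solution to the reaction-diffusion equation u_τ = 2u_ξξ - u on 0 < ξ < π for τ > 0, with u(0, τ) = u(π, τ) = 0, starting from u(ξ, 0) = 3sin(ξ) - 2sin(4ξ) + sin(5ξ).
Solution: Substitute u = exp(-τ)w, i.e. w = exp(τ)u.
By the product rule, u_τ = exp(-τ)(w_τ - w), u_ξξ = exp(-τ)w_ξξ.
Substituting into the PDE and dividing by exp(-τ): w_τ - w = 2w_ξξ - w.
The lower-order terms cancel, leaving the standard heat equation w_τ = 2w_ξξ.
Initial data for w: w(ξ,0) = u(ξ,0) = 3sin(ξ) - 2sin(4ξ) + sin(5ξ). The boundary conditions carry over: w(0,τ) = w(π,τ) = 0.
Solve for w:
  Using separation of variables w = X(ξ)T(τ):
  Eigenfunctions: sin(nξ), n = 1, 2, 3, ...
  General solution: w(ξ, τ) = Σ c_n sin(nξ) exp(-2n² τ)
  Matching w(ξ,0) = 3sin(ξ) - 2sin(4ξ) + sin(5ξ) term by term: c_1=3, c_4=-2, c_5=1.
Hence w(ξ,τ) = 3exp(-2τ)sin(ξ) - 2exp(-32τ)sin(4ξ) + exp(-50τ)sin(5ξ).
Transform back: u(ξ,τ) = exp(-τ)w(ξ,τ).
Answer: u(ξ, τ) = 3exp(-3τ)sin(ξ) - 2exp(-33τ)sin(4ξ) + exp(-51τ)sin(5ξ)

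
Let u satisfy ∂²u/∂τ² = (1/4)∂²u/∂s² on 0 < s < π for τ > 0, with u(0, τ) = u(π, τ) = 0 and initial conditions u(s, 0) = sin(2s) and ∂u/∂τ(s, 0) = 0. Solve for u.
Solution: Using separation of variables u = X(s)T(τ):
Eigenfunctions: sin(ns), n = 1, 2, 3, ...
General solution: u(s, τ) = Σ [A_n cos(n τ/2) + B_n sin(n τ/2)] sin(ns)
From u(s,0) = sin(2s): A_2=1. From u_τ(s,0) = 0: all B_n = 0.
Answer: u(s, τ) = sin(2s)cos(τ)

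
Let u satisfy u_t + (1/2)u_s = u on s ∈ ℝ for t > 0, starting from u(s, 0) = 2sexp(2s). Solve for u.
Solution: Substitute u = exp(2s)w, i.e. w = exp(-2s)u.
By the product rule, u_s = exp(2s)(w_s + 2w), u_t = exp(2s)w_t.
Substituting into the PDE and dividing by exp(2s): w_t + (1/2)(w_s + 2w) = w.
The lower-order terms cancel, leaving the standard advection equation w_t + (1/2)w_s = 0.
Initial data for w: w(s,0) = exp(-2s)u(s,0) = 2s.
Solve for w:
  By method of characteristics (waves move right with speed 1/2):
  Along characteristics s - (1/2)t = const, w is constant, so w(s,t) = f(s - (1/2)t) with f = w(·, 0).
Hence w(s,t) = 2s - t.
Transform back: u(s,t) = exp(2s)w(s,t).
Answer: u(s, t) = 2sexp(2s) - texp(2s)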